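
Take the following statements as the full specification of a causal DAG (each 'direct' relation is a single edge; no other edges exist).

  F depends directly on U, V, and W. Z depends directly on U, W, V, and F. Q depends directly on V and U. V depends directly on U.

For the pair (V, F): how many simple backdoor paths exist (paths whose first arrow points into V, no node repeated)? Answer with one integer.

3

A backdoor path from V to F is any simple undirected path whose first edge points into V (i.e. leaves V via a parent).
Parents of V: {U}.
Enumerating:
  P1: V <- U -> F
  P2: V <- U -> Z <- W -> F
  P3: V <- U -> Z <- F
That exhausts the simple backdoor paths. Count: 3.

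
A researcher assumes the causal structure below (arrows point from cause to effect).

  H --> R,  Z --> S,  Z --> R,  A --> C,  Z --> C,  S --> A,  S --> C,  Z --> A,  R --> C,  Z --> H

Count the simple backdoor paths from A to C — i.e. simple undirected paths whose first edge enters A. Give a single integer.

A backdoor path from A to C is any simple undirected path whose first edge points into A (i.e. leaves A via a parent).
Parents of A: {S, Z}.
Enumerating:
  P1: A <- Z -> H -> R -> C
  P2: A <- Z -> S -> C
  P3: A <- Z -> R -> C
  P4: A <- Z -> C
  P5: A <- S <- Z -> H -> R -> C
  P6: A <- S <- Z -> R -> C
  P7: A <- S <- Z -> C
  P8: A <- S -> C
That exhausts the simple backdoor paths. Count: 8.

8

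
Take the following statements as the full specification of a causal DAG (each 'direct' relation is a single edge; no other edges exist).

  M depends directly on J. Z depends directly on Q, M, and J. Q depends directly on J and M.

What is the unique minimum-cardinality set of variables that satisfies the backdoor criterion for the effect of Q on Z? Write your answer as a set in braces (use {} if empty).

{J, M}

Variables eligible for adjustment (non-descendants of Q, excluding Q and Z): {J, M}.
Backdoor paths from Q to Z:
  P1: Q <- J -> M -> Z
  P2: Q <- J -> Z
  P3: Q <- M <- J -> Z
  P4: Q <- M -> Z
The empty set is not sufficient: P1 (Q <- J -> M -> Z) has no collider blocking it and no conditioned non-collider, so it is open.
Try {J, M}:
  P1: blocked at fork node J ∈ conditioning set.
  P2: blocked at fork node J ∈ conditioning set.
  P3: blocked at chain node M ∈ conditioning set.
  P4: blocked at fork node M ∈ conditioning set.
{J, M} contains no descendant of Q and blocks every backdoor path.
Every element of {J, M} is needed (dropping J leaves P2 open; dropping M leaves P4 open), so no proper subset is valid.
Among all size-2 subsets of the eligible variables, only {J, M} blocks every backdoor path, so it is the unique smallest valid adjustment set.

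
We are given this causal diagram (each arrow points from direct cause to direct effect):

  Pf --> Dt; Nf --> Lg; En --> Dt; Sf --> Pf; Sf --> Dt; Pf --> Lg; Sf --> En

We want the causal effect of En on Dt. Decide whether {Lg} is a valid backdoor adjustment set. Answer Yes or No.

No

Backdoor paths from En to Dt (paths whose first edge points into En):
  P1: En <- Sf -> Pf -> Dt
  P2: En <- Sf -> Dt
Condition 1 (no descendant of En in the set): holds — descendants of En are {Dt}; none are in {Lg}.
Condition 2 (every backdoor path blocked by {Lg}):
  P1: open — no interior node is in the conditioning set.
  P2: open — no interior node is in the conditioning set.
{Lg} does not satisfy the backdoor criterion.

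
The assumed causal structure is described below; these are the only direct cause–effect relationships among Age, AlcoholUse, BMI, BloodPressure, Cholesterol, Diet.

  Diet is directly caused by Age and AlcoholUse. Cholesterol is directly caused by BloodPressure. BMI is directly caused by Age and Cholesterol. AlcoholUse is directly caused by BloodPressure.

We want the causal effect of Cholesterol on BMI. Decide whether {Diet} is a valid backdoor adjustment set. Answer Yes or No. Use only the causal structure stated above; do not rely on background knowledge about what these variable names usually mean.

No

Backdoor paths from Cholesterol to BMI (paths whose first edge points into Cholesterol):
  P1: Cholesterol <- BloodPressure -> AlcoholUse -> Diet <- Age -> BMI
Condition 1 (no descendant of Cholesterol in the set): holds — descendants of Cholesterol are {BMI}; none are in {Diet}.
Condition 2 (every backdoor path blocked by {Diet}):
  P1: open — collider(s) Diet are conditioned on (or have a conditioned descendant) and no non-collider on the path is in the set.
{Diet} does not satisfy the backdoor criterion.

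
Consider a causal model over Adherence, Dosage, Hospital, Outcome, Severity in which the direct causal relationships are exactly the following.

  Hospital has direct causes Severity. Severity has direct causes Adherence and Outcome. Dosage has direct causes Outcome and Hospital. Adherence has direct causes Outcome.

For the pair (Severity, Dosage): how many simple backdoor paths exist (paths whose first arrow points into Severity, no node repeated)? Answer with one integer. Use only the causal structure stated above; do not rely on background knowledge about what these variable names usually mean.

2

A backdoor path from Severity to Dosage is any simple undirected path whose first edge points into Severity (i.e. leaves Severity via a parent).
Parents of Severity: {Adherence, Outcome}.
Enumerating:
  P1: Severity <- Outcome -> Dosage
  P2: Severity <- Adherence <- Outcome -> Dosage
That exhausts the simple backdoor paths. Count: 2.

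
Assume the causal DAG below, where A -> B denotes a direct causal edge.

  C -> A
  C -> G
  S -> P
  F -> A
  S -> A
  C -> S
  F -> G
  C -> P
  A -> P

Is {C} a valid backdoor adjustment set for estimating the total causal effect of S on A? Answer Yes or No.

Backdoor paths from S to A (paths whose first edge points into S):
  P1: S <- C -> A
  P2: S <- C -> P <- A
  P3: S <- C -> G <- F -> A
Condition 1 (no descendant of S in the set): holds — descendants of S are {A, P}; none are in {C}.
Condition 2 (every backdoor path blocked by {C}):
  P1: blocked at fork node C ∈ conditioning set.
  P2: blocked at fork node C ∈ conditioning set.
  P3: blocked at fork node C ∈ conditioning set.
{C} satisfies the backdoor criterion.

Yes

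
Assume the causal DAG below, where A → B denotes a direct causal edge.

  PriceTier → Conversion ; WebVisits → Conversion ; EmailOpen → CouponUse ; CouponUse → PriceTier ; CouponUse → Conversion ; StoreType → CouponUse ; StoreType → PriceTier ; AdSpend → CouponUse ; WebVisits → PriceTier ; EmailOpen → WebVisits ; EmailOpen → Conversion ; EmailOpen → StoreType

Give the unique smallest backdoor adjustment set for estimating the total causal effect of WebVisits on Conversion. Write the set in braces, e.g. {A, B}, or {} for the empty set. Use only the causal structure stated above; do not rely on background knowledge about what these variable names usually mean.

Variables eligible for adjustment (non-descendants of WebVisits, excluding WebVisits and Conversion): {AdSpend, CouponUse, EmailOpen, StoreType}.
Backdoor paths from WebVisits to Conversion:
  P1: WebVisits <- EmailOpen -> StoreType -> CouponUse -> PriceTier -> Conversion
  P2: WebVisits <- EmailOpen -> StoreType -> CouponUse -> Conversion
  P3: WebVisits <- EmailOpen -> StoreType -> PriceTier <- CouponUse -> Conversion
  P4: WebVisits <- EmailOpen -> StoreType -> PriceTier -> Conversion
  P5: WebVisits <- EmailOpen -> CouponUse <- StoreType -> PriceTier -> Conversion
  P6: WebVisits <- EmailOpen -> CouponUse -> PriceTier -> Conversion
  P7: WebVisits <- EmailOpen -> CouponUse -> Conversion
  P8: WebVisits <- EmailOpen -> Conversion
The empty set is not sufficient: P1 (WebVisits <- EmailOpen -> StoreType -> CouponUse -> PriceTier -> Conversion) has no collider blocking it and no conditioned non-collider, so it is open.
Try {EmailOpen}:
  P1: blocked at fork node EmailOpen ∈ conditioning set.
  P2: blocked at fork node EmailOpen ∈ conditioning set.
  P3: blocked at fork node EmailOpen ∈ conditioning set.
  P4: blocked at fork node EmailOpen ∈ conditioning set.
  P5: blocked at fork node EmailOpen ∈ conditioning set.
  P6: blocked at fork node EmailOpen ∈ conditioning set.
  P7: blocked at fork node EmailOpen ∈ conditioning set.
  P8: blocked at fork node EmailOpen ∈ conditioning set.
{EmailOpen} contains no descendant of WebVisits and blocks every backdoor path.
No other singleton works — e.g. {AdSpend} leaves P1 open — so {EmailOpen} is the unique smallest valid adjustment set.

{EmailOpen}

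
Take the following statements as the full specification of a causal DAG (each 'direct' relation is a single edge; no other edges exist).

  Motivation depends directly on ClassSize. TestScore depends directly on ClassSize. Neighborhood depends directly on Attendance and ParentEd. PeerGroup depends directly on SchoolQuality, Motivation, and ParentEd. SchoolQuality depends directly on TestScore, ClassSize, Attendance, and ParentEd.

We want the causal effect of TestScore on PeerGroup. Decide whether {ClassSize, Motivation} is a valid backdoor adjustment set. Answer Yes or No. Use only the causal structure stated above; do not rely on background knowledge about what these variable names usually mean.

Yes

Backdoor paths from TestScore to PeerGroup (paths whose first edge points into TestScore):
  P1: TestScore <- ClassSize -> Motivation -> PeerGroup
  P2: TestScore <- ClassSize -> SchoolQuality <- Attendance -> Neighborhood <- ParentEd -> PeerGroup
  P3: TestScore <- ClassSize -> SchoolQuality <- ParentEd -> PeerGroup
  P4: TestScore <- ClassSize -> SchoolQuality -> PeerGroup
Condition 1 (no descendant of TestScore in the set): holds — descendants of TestScore are {PeerGroup, SchoolQuality}; none are in {ClassSize, Motivation}.
Condition 2 (every backdoor path blocked by {ClassSize, Motivation}):
  P1: blocked at fork node ClassSize ∈ conditioning set.
  P2: blocked at fork node ClassSize ∈ conditioning set.
  P3: blocked at fork node ClassSize ∈ conditioning set.
  P4: blocked at fork node ClassSize ∈ conditioning set.
{ClassSize, Motivation} satisfies the backdoor criterion.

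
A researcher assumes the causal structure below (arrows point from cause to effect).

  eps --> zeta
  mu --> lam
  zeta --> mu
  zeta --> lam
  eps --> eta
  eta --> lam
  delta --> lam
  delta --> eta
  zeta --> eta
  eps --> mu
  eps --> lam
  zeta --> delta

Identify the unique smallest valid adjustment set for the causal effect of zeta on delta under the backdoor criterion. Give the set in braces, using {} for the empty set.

{}

Variables eligible for adjustment (non-descendants of zeta, excluding zeta and delta): {eps}.
Backdoor paths from zeta to delta:
  P1: zeta <- eps -> mu -> lam <- delta
  P2: zeta <- eps -> mu -> lam <- eta <- delta
  P3: zeta <- eps -> eta <- delta
  P4: zeta <- eps -> eta -> lam <- delta
  P5: zeta <- eps -> lam <- delta
  P6: zeta <- eps -> lam <- eta <- delta
Each backdoor path contains an unconditioned collider, so every path is already blocked with the empty conditioning set:
  P1: blocked at collider lam (neither it nor any descendant is in the conditioning set).
  P2: blocked at collider lam (neither it nor any descendant is in the conditioning set).
  P3: blocked at collider eta (neither it nor any descendant is in the conditioning set).
  P4: blocked at collider lam (neither it nor any descendant is in the conditioning set).
  P5: blocked at collider lam (neither it nor any descendant is in the conditioning set).
  P6: blocked at collider lam (neither it nor any descendant is in the conditioning set).
The empty set is therefore the unique smallest valid set.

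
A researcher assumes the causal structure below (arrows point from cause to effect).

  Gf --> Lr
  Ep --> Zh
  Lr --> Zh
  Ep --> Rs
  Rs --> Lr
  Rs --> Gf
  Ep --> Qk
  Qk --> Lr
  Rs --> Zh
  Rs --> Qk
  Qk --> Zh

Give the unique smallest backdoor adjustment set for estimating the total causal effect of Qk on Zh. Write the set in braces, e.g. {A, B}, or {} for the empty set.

Variables eligible for adjustment (non-descendants of Qk, excluding Qk and Zh): {Ep, Gf, Rs}.
Backdoor paths from Qk to Zh:
  P1: Qk <- Ep -> Rs -> Gf -> Lr -> Zh
  P2: Qk <- Ep -> Rs -> Lr -> Zh
  P3: Qk <- Ep -> Rs -> Zh
  P4: Qk <- Ep -> Zh
  P5: Qk <- Rs <- Ep -> Zh
  P6: Qk <- Rs -> Gf -> Lr -> Zh
  P7: Qk <- Rs -> Lr -> Zh
  P8: Qk <- Rs -> Zh
The empty set is not sufficient: P1 (Qk <- Ep -> Rs -> Gf -> Lr -> Zh) has no collider blocking it and no conditioned non-collider, so it is open.
Try {Ep, Rs}:
  P1: blocked at fork node Ep ∈ conditioning set.
  P2: blocked at fork node Ep ∈ conditioning set.
  P3: blocked at fork node Ep ∈ conditioning set.
  P4: blocked at fork node Ep ∈ conditioning set.
  P5: blocked at chain node Rs ∈ conditioning set.
  P6: blocked at fork node Rs ∈ conditioning set.
  P7: blocked at fork node Rs ∈ conditioning set.
  P8: blocked at fork node Rs ∈ conditioning set.
{Ep, Rs} contains no descendant of Qk and blocks every backdoor path.
Every element of {Ep, Rs} is needed (dropping Ep leaves P4 open; dropping Rs leaves P6 open), so no proper subset is valid.
Among all size-2 subsets of the eligible variables, only {Ep, Rs} blocks every backdoor path, so it is the unique smallest valid adjustment set.

{Ep, Rs}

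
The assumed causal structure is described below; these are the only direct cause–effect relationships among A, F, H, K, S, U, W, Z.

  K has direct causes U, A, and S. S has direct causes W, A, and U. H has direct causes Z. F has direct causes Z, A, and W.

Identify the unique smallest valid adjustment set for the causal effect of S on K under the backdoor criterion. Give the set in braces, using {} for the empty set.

{A, U}

Variables eligible for adjustment (non-descendants of S, excluding S and K): {A, F, H, U, W, Z}.
Backdoor paths from S to K:
  P1: S <- A -> K
  P2: S <- U -> K
  P3: S <- W -> F <- A -> K
The empty set is not sufficient: P1 (S <- A -> K) has no collider blocking it and no conditioned non-collider, so it is open.
Try {A, U}:
  P1: blocked at fork node A ∈ conditioning set.
  P2: blocked at fork node U ∈ conditioning set.
  P3: blocked at collider F (neither it nor any descendant is in the conditioning set).
{A, U} contains no descendant of S and blocks every backdoor path.
Every element of {A, U} is needed (dropping A leaves P1 open; dropping U leaves P2 open), so no proper subset is valid.
Among all size-2 subsets of the eligible variables, only {A, U} blocks every backdoor path, so it is the unique smallest valid adjustment set.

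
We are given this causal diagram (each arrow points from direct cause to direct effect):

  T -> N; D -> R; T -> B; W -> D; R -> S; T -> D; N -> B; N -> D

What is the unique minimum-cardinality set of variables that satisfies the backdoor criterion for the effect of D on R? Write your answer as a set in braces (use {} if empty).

{}

Variables eligible for adjustment (non-descendants of D, excluding D and R): {B, N, T, W}.
Backdoor paths from D to R:
  (none)
With no backdoor paths the empty set already satisfies the criterion, and it is trivially minimal.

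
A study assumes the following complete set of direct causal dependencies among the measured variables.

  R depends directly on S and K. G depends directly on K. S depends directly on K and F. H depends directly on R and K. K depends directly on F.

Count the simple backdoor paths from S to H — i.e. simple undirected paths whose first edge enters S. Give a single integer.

A backdoor path from S to H is any simple undirected path whose first edge points into S (i.e. leaves S via a parent).
Parents of S: {F, K}.
Enumerating:
  P1: S <- F -> K -> R -> H
  P2: S <- F -> K -> H
  P3: S <- K -> R -> H
  P4: S <- K -> H
That exhausts the simple backdoor paths. Count: 4.

4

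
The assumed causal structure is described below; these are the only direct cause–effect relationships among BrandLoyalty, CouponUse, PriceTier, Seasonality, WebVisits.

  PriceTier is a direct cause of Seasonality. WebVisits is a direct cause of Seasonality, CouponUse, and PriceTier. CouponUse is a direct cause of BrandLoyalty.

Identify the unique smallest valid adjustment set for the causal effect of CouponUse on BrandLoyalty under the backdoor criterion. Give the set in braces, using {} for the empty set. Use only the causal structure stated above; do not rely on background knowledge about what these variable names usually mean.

Variables eligible for adjustment (non-descendants of CouponUse, excluding CouponUse and BrandLoyalty): {PriceTier, Seasonality, WebVisits}.
Backdoor paths from CouponUse to BrandLoyalty:
  (none)
With no backdoor paths the empty set already satisfies the criterion, and it is trivially minimal.

{}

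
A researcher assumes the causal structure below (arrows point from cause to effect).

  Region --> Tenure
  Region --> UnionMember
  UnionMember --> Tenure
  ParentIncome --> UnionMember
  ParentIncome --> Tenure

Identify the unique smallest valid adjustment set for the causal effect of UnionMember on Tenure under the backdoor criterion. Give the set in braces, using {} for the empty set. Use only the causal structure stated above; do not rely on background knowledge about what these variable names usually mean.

{ParentIncome, Region}

Variables eligible for adjustment (non-descendants of UnionMember, excluding UnionMember and Tenure): {ParentIncome, Region}.
Backdoor paths from UnionMember to Tenure:
  P1: UnionMember <- ParentIncome -> Tenure
  P2: UnionMember <- Region -> Tenure
The empty set is not sufficient: P1 (UnionMember <- ParentIncome -> Tenure) has no collider blocking it and no conditioned non-collider, so it is open.
Try {ParentIncome, Region}:
  P1: blocked at fork node ParentIncome ∈ conditioning set.
  P2: blocked at fork node Region ∈ conditioning set.
{ParentIncome, Region} contains no descendant of UnionMember and blocks every backdoor path.
Every element of {ParentIncome, Region} is needed (dropping ParentIncome leaves P1 open; dropping Region leaves P2 open), so no proper subset is valid.
Among all size-2 subsets of the eligible variables, only {ParentIncome, Region} blocks every backdoor path, so it is the unique smallest valid adjustment set.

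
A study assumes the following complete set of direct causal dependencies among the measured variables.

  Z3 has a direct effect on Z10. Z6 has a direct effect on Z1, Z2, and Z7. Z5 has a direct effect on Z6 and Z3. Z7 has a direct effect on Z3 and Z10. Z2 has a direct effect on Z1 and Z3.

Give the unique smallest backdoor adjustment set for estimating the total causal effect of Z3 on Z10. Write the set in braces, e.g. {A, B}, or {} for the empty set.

Variables eligible for adjustment (non-descendants of Z3, excluding Z3 and Z10): {Z1, Z2, Z5, Z6, Z7}.
Backdoor paths from Z3 to Z10:
  P1: Z3 <- Z5 -> Z6 -> Z7 -> Z10
  P2: Z3 <- Z7 -> Z10
  P3: Z3 <- Z2 <- Z6 -> Z7 -> Z10
  P4: Z3 <- Z2 -> Z1 <- Z6 -> Z7 -> Z10
The empty set is not sufficient: P1 (Z3 <- Z5 -> Z6 -> Z7 -> Z10) has no collider blocking it and no conditioned non-collider, so it is open.
Try {Z7}:
  P1: blocked at chain node Z7 ∈ conditioning set.
  P2: blocked at fork node Z7 ∈ conditioning set.
  P3: blocked at chain node Z7 ∈ conditioning set.
  P4: blocked at collider Z1 (neither it nor any descendant is in the conditioning set).
{Z7} contains no descendant of Z3 and blocks every backdoor path.
No other singleton works — e.g. {Z5} leaves P2 open — so {Z7} is the unique smallest valid adjustment set.

{Z7}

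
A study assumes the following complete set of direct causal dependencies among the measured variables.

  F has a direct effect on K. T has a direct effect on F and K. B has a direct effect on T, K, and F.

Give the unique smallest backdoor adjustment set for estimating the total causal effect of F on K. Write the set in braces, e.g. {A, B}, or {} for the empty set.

{B, T}

Variables eligible for adjustment (non-descendants of F, excluding F and K): {B, T}.
Backdoor paths from F to K:
  P1: F <- B -> T -> K
  P2: F <- B -> K
  P3: F <- T <- B -> K
  P4: F <- T -> K
The empty set is not sufficient: P1 (F <- B -> T -> K) has no collider blocking it and no conditioned non-collider, so it is open.
Try {B, T}:
  P1: blocked at fork node B ∈ conditioning set.
  P2: blocked at fork node B ∈ conditioning set.
  P3: blocked at chain node T ∈ conditioning set.
  P4: blocked at fork node T ∈ conditioning set.
{B, T} contains no descendant of F and blocks every backdoor path.
Every element of {B, T} is needed (dropping B leaves P2 open; dropping T leaves P4 open), so no proper subset is valid.
Among all size-2 subsets of the eligible variables, only {B, T} blocks every backdoor path, so it is the unique smallest valid adjustment set.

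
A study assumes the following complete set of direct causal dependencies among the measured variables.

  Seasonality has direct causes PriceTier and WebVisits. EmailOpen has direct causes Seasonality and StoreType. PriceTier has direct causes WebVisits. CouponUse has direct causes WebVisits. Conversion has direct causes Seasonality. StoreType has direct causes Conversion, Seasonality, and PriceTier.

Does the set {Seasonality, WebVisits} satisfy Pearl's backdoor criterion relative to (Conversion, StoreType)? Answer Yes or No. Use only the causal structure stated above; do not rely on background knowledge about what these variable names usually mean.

Yes

Backdoor paths from Conversion to StoreType (paths whose first edge points into Conversion):
  P1: Conversion <- Seasonality <- WebVisits -> PriceTier -> StoreType
  P2: Conversion <- Seasonality <- PriceTier -> StoreType
  P3: Conversion <- Seasonality -> StoreType
  P4: Conversion <- Seasonality -> EmailOpen <- StoreType
Condition 1 (no descendant of Conversion in the set): holds — descendants of Conversion are {EmailOpen, StoreType}; none are in {Seasonality, WebVisits}.
Condition 2 (every backdoor path blocked by {Seasonality, WebVisits}):
  P1: blocked at chain node Seasonality ∈ conditioning set.
  P2: blocked at chain node Seasonality ∈ conditioning set.
  P3: blocked at fork node Seasonality ∈ conditioning set.
  P4: blocked at fork node Seasonality ∈ conditioning set.
{Seasonality, WebVisits} satisfies the backdoor criterion.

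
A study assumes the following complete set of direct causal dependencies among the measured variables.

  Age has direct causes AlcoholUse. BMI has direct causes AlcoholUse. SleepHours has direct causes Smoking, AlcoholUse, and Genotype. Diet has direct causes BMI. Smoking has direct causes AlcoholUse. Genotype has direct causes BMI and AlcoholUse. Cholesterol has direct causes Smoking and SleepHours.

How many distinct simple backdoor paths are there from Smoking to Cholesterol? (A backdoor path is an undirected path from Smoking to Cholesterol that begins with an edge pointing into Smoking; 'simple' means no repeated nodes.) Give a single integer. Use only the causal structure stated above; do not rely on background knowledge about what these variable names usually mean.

3

A backdoor path from Smoking to Cholesterol is any simple undirected path whose first edge points into Smoking (i.e. leaves Smoking via a parent).
Parents of Smoking: {AlcoholUse}.
Enumerating:
  P1: Smoking <- AlcoholUse -> BMI -> Genotype -> SleepHours -> Cholesterol
  P2: Smoking <- AlcoholUse -> Genotype -> SleepHours -> Cholesterol
  P3: Smoking <- AlcoholUse -> SleepHours -> Cholesterol
That exhausts the simple backdoor paths. Count: 3.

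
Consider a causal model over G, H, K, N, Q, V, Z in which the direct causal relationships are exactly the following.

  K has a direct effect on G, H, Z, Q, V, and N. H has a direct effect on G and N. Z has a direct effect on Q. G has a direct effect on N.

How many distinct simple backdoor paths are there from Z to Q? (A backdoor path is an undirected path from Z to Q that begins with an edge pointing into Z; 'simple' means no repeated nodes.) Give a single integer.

1

A backdoor path from Z to Q is any simple undirected path whose first edge points into Z (i.e. leaves Z via a parent).
Parents of Z: {K}.
Enumerating:
  P1: Z <- K -> Q
That exhausts the simple backdoor paths. Count: 1.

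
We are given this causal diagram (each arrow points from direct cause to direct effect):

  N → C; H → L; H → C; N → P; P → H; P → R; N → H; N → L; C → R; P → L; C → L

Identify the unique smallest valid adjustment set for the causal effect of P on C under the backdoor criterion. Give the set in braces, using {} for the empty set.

Variables eligible for adjustment (non-descendants of P, excluding P and C): {N}.
Backdoor paths from P to C:
  P1: P <- N -> H -> C
  P2: P <- N -> H -> L <- C
  P3: P <- N -> C
  P4: P <- N -> L <- H -> C
  P5: P <- N -> L <- C
The empty set is not sufficient: P1 (P <- N -> H -> C) has no collider blocking it and no conditioned non-collider, so it is open.
Try {N}:
  P1: blocked at fork node N ∈ conditioning set.
  P2: blocked at fork node N ∈ conditioning set.
  P3: blocked at fork node N ∈ conditioning set.
  P4: blocked at fork node N ∈ conditioning set.
  P5: blocked at fork node N ∈ conditioning set.
{N} contains no descendant of P and blocks every backdoor path.
{N} is the unique smallest valid adjustment set.

{N}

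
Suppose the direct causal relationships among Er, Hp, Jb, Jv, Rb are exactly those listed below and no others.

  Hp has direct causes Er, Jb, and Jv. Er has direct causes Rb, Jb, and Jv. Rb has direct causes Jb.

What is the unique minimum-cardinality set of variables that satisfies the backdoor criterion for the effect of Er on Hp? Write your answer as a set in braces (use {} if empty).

Variables eligible for adjustment (non-descendants of Er, excluding Er and Hp): {Jb, Jv, Rb}.
Backdoor paths from Er to Hp:
  P1: Er <- Jv -> Hp
  P2: Er <- Jb -> Hp
  P3: Er <- Rb <- Jb -> Hp
The empty set is not sufficient: P1 (Er <- Jv -> Hp) has no collider blocking it and no conditioned non-collider, so it is open.
Try {Jb, Jv}:
  P1: blocked at fork node Jv ∈ conditioning set.
  P2: blocked at fork node Jb ∈ conditioning set.
  P3: blocked at fork node Jb ∈ conditioning set.
{Jb, Jv} contains no descendant of Er and blocks every backdoor path.
Every element of {Jb, Jv} is needed (dropping Jb leaves P2 open; dropping Jv leaves P1 open), so no proper subset is valid.
Among all size-2 subsets of the eligible variables, only {Jb, Jv} blocks every backdoor path, so it is the unique smallest valid adjustment set.

{Jb, Jv}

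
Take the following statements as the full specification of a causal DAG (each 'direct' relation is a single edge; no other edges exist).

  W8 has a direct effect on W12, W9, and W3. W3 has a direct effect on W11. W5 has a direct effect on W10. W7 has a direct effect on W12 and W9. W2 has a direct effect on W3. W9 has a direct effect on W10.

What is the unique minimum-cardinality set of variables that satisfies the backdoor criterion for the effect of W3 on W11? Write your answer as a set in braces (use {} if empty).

Variables eligible for adjustment (non-descendants of W3, excluding W3 and W11): {W10, W12, W2, W5, W7, W8, W9}.
Backdoor paths from W3 to W11:
  (none)
With no backdoor paths the empty set already satisfies the criterion, and it is trivially minimal.

{}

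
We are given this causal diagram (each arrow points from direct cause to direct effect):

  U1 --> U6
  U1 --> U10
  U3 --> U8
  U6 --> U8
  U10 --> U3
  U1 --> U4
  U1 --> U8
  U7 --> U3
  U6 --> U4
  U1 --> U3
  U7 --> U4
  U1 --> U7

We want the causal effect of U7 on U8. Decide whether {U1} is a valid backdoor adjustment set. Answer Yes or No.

Yes

Backdoor paths from U7 to U8 (paths whose first edge points into U7):
  P1: U7 <- U1 -> U10 -> U3 -> U8
  P2: U7 <- U1 -> U3 -> U8
  P3: U7 <- U1 -> U6 -> U8
  P4: U7 <- U1 -> U8
  P5: U7 <- U1 -> U4 <- U6 -> U8
Condition 1 (no descendant of U7 in the set): holds — descendants of U7 are {U3, U4, U8}; none are in {U1}.
Condition 2 (every backdoor path blocked by {U1}):
  P1: blocked at fork node U1 ∈ conditioning set.
  P2: blocked at fork node U1 ∈ conditioning set.
  P3: blocked at fork node U1 ∈ conditioning set.
  P4: blocked at fork node U1 ∈ conditioning set.
  P5: blocked at fork node U1 ∈ conditioning set.
{U1} satisfies the backdoor criterion.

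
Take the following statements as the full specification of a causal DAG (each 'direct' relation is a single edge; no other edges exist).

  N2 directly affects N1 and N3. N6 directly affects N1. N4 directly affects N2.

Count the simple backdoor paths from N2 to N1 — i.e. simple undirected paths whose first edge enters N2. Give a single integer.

A backdoor path from N2 to N1 is any simple undirected path whose first edge points into N2 (i.e. leaves N2 via a parent).
Parents of N2: {N4}.
No simple path from any parent of N2 reaches N1 without revisiting N2, so there are no backdoor paths.

0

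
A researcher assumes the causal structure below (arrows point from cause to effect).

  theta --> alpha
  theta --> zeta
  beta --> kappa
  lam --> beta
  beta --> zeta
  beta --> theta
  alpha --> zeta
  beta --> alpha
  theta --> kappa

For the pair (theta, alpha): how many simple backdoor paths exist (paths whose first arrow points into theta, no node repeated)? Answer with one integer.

A backdoor path from theta to alpha is any simple undirected path whose first edge points into theta (i.e. leaves theta via a parent).
Parents of theta: {beta}.
Enumerating:
  P1: theta <- beta -> alpha
  P2: theta <- beta -> zeta <- alpha
That exhausts the simple backdoor paths. Count: 2.

2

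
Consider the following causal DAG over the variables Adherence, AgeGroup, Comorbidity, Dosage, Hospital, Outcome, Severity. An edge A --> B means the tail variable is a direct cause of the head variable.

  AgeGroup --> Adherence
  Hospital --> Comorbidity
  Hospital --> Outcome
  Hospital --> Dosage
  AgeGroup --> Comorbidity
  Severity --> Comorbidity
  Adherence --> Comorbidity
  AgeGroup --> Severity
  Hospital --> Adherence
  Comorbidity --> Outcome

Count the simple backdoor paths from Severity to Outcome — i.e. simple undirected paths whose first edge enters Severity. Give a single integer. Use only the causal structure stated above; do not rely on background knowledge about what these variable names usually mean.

7

A backdoor path from Severity to Outcome is any simple undirected path whose first edge points into Severity (i.e. leaves Severity via a parent).
Parents of Severity: {AgeGroup}.
Enumerating:
  P1: Severity <- AgeGroup -> Adherence <- Hospital -> Comorbidity -> Outcome
  P2: Severity <- AgeGroup -> Adherence <- Hospital -> Outcome
  P3: Severity <- AgeGroup -> Adherence -> Comorbidity <- Hospital -> Outcome
  P4: Severity <- AgeGroup -> Adherence -> Comorbidity -> Outcome
  P5: Severity <- AgeGroup -> Comorbidity <- Hospital -> Outcome
  P6: Severity <- AgeGroup -> Comorbidity <- Adherence <- Hospital -> Outcome
  P7: Severity <- AgeGroup -> Comorbidity -> Outcome
That exhausts the simple backdoor paths. Count: 7.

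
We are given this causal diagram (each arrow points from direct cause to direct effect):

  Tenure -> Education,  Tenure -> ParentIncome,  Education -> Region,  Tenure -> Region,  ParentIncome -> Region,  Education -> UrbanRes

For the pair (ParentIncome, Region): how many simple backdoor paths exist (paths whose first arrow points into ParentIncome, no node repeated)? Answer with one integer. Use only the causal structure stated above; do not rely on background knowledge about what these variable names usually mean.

2

A backdoor path from ParentIncome to Region is any simple undirected path whose first edge points into ParentIncome (i.e. leaves ParentIncome via a parent).
Parents of ParentIncome: {Tenure}.
Enumerating:
  P1: ParentIncome <- Tenure -> Education -> Region
  P2: ParentIncome <- Tenure -> Region
That exhausts the simple backdoor paths. Count: 2.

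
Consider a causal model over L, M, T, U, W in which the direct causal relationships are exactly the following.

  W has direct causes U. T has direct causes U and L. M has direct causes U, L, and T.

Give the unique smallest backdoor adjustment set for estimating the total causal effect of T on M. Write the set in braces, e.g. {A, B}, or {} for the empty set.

Variables eligible for adjustment (non-descendants of T, excluding T and M): {L, U, W}.
Backdoor paths from T to M:
  P1: T <- U -> M
  P2: T <- L -> M
The empty set is not sufficient: P1 (T <- U -> M) has no collider blocking it and no conditioned non-collider, so it is open.
Try {L, U}:
  P1: blocked at fork node U ∈ conditioning set.
  P2: blocked at fork node L ∈ conditioning set.
{L, U} contains no descendant of T and blocks every backdoor path.
Every element of {L, U} is needed (dropping L leaves P2 open; dropping U leaves P1 open), so no proper subset is valid.
Among all size-2 subsets of the eligible variables, only {L, U} blocks every backdoor path, so it is the unique smallest valid adjustment set.

{L, U}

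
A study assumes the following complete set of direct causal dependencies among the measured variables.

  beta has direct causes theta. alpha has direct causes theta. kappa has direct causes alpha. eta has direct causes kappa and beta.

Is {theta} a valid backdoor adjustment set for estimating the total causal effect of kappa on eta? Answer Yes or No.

Yes

Backdoor paths from kappa to eta (paths whose first edge points into kappa):
  P1: kappa <- alpha <- theta -> beta -> eta
Condition 1 (no descendant of kappa in the set): holds — descendants of kappa are {eta}; none are in {theta}.
Condition 2 (every backdoor path blocked by {theta}):
  P1: blocked at fork node theta ∈ conditioning set.
{theta} satisfies the backdoor criterion.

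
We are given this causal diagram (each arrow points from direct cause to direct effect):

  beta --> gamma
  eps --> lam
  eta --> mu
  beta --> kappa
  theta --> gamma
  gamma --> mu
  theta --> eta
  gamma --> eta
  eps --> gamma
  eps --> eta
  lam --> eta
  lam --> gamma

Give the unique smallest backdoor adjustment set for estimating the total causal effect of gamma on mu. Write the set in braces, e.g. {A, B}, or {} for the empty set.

{eps, lam, theta}

Variables eligible for adjustment (non-descendants of gamma, excluding gamma and mu): {beta, eps, kappa, lam, theta}.
Backdoor paths from gamma to mu:
  P1: gamma <- eps -> lam -> eta -> mu
  P2: gamma <- eps -> eta -> mu
  P3: gamma <- theta -> eta -> mu
  P4: gamma <- lam <- eps -> eta -> mu
  P5: gamma <- lam -> eta -> mu
The empty set is not sufficient: P1 (gamma <- eps -> lam -> eta -> mu) has no collider blocking it and no conditioned non-collider, so it is open.
Try {eps, lam, theta}:
  P1: blocked at fork node eps ∈ conditioning set.
  P2: blocked at fork node eps ∈ conditioning set.
  P3: blocked at fork node theta ∈ conditioning set.
  P4: blocked at chain node lam ∈ conditioning set.
  P5: blocked at fork node lam ∈ conditioning set.
{eps, lam, theta} contains no descendant of gamma and blocks every backdoor path.
Every element of {eps, lam, theta} is needed (dropping eps leaves P2 open; dropping lam leaves P5 open; dropping theta leaves P3 open), so no proper subset is valid.
Among all size-3 subsets of the eligible variables, only {eps, lam, theta} blocks every backdoor path, so it is the unique smallest valid adjustment set.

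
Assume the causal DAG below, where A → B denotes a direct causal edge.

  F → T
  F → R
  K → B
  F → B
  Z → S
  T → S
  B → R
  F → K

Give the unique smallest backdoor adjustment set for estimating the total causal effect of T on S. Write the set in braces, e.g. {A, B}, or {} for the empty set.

{}

Variables eligible for adjustment (non-descendants of T, excluding T and S): {B, F, K, R, Z}.
Backdoor paths from T to S:
  (none)
With no backdoor paths the empty set already satisfies the criterion, and it is trivially minimal.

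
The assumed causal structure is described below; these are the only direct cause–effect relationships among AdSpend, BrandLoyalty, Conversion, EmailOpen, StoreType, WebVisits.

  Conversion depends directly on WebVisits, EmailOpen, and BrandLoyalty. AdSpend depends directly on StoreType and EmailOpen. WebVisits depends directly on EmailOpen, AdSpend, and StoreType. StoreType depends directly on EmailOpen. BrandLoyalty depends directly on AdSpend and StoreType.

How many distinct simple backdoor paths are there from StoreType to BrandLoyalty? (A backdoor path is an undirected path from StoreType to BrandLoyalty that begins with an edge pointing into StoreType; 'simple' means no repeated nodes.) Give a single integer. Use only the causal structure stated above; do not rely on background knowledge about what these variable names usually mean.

6

A backdoor path from StoreType to BrandLoyalty is any simple undirected path whose first edge points into StoreType (i.e. leaves StoreType via a parent).
Parents of StoreType: {EmailOpen}.
Enumerating:
  P1: StoreType <- EmailOpen -> AdSpend -> WebVisits -> Conversion <- BrandLoyalty
  P2: StoreType <- EmailOpen -> AdSpend -> BrandLoyalty
  P3: StoreType <- EmailOpen -> WebVisits <- AdSpend -> BrandLoyalty
  P4: StoreType <- EmailOpen -> WebVisits -> Conversion <- BrandLoyalty
  P5: StoreType <- EmailOpen -> Conversion <- WebVisits <- AdSpend -> BrandLoyalty
  P6: StoreType <- EmailOpen -> Conversion <- BrandLoyalty
That exhausts the simple backdoor paths. Count: 6.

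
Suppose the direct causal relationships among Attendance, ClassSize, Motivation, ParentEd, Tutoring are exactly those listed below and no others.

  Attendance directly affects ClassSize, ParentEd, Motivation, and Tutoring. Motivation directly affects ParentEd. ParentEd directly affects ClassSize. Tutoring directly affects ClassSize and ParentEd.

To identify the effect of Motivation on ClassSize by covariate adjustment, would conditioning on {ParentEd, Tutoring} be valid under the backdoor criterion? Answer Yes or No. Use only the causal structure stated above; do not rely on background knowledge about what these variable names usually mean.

No

Backdoor paths from Motivation to ClassSize (paths whose first edge points into Motivation):
  P1: Motivation <- Attendance -> Tutoring -> ParentEd -> ClassSize
  P2: Motivation <- Attendance -> Tutoring -> ClassSize
  P3: Motivation <- Attendance -> ParentEd <- Tutoring -> ClassSize
  P4: Motivation <- Attendance -> ParentEd -> ClassSize
  P5: Motivation <- Attendance -> ClassSize
Condition 1 (no descendant of Motivation in the set): FAILS — ParentEd is a descendant of Motivation.
Condition 2 (every backdoor path blocked by {ParentEd, Tutoring}):
  P1: blocked at chain node Tutoring ∈ conditioning set.
  P2: blocked at chain node Tutoring ∈ conditioning set.
  P3: blocked at fork node Tutoring ∈ conditioning set.
  P4: blocked at chain node ParentEd ∈ conditioning set.
  P5: open — no interior node is in the conditioning set.
{ParentEd, Tutoring} does not satisfy the backdoor criterion.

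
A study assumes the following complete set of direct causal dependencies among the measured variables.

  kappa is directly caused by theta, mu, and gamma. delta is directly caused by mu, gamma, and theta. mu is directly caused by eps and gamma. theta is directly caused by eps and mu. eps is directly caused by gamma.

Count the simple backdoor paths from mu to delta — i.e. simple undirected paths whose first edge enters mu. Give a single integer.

A backdoor path from mu to delta is any simple undirected path whose first edge points into mu (i.e. leaves mu via a parent).
Parents of mu: {eps, gamma}.
Enumerating:
  P1: mu <- gamma -> eps -> theta -> delta
  P2: mu <- gamma -> delta
  P3: mu <- gamma -> kappa <- theta -> delta
  P4: mu <- eps <- gamma -> delta
  P5: mu <- eps <- gamma -> kappa <- theta -> delta
  P6: mu <- eps -> theta -> delta
  P7: mu <- eps -> theta -> kappa <- gamma -> delta
That exhausts the simple backdoor paths. Count: 7.

7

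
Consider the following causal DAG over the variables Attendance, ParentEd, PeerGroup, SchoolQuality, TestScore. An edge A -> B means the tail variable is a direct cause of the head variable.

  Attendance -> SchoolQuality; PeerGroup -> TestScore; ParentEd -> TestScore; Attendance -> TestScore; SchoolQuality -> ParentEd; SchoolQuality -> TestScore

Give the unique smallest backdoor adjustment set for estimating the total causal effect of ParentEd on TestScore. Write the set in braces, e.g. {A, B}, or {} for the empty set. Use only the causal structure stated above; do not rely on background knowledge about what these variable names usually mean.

{SchoolQuality}

Variables eligible for adjustment (non-descendants of ParentEd, excluding ParentEd and TestScore): {Attendance, PeerGroup, SchoolQuality}.
Backdoor paths from ParentEd to TestScore:
  P1: ParentEd <- SchoolQuality <- Attendance -> TestScore
  P2: ParentEd <- SchoolQuality -> TestScore
The empty set is not sufficient: P1 (ParentEd <- SchoolQuality <- Attendance -> TestScore) has no collider blocking it and no conditioned non-collider, so it is open.
Try {SchoolQuality}:
  P1: blocked at chain node SchoolQuality ∈ conditioning set.
  P2: blocked at fork node SchoolQuality ∈ conditioning set.
{SchoolQuality} contains no descendant of ParentEd and blocks every backdoor path.
No other singleton works — e.g. {Attendance} leaves P2 open — so {SchoolQuality} is the unique smallest valid adjustment set.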